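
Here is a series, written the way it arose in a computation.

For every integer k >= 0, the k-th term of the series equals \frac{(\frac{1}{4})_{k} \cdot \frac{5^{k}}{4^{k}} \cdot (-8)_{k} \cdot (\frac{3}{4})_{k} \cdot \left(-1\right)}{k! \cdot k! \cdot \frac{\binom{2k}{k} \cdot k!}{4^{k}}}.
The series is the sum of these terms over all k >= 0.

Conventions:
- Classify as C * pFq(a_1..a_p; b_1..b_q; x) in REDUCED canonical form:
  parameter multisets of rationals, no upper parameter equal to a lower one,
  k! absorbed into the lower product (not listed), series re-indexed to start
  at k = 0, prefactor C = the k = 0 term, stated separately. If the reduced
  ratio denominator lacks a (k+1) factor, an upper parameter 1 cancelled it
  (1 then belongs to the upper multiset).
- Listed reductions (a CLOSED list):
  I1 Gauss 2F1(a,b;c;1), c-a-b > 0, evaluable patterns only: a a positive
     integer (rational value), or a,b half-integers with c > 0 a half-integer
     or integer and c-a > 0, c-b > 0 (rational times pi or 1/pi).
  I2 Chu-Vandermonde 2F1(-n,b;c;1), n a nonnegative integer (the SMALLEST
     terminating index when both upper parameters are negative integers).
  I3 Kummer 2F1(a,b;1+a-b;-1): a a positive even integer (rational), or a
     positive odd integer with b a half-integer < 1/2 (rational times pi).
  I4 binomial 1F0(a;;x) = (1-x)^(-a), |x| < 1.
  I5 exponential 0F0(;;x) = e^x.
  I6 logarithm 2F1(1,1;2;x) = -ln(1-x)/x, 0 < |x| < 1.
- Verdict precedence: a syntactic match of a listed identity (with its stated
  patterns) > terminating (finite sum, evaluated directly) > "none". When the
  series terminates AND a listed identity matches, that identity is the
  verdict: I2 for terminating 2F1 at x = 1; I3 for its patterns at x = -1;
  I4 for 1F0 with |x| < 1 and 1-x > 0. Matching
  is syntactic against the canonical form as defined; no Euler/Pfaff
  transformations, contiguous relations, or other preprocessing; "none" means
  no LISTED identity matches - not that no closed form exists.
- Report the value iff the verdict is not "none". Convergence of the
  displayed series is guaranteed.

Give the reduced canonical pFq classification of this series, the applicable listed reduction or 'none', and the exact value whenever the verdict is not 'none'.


The tell: t_0 = -1 here, and the denominator's factorial ratio (C = -1) is a lower Pochhammer.
Ratio: r(k) = \frac{5}{4} * (k-8) (k+\frac{1}{4}) (k+\frac{3}{4}) / [(k+\frac{1}{2}) (k+1) (k+1)] ; factor over Q: parameters, x = \frac{5}{4}, and C = -1.

Reduced: x = \frac{5}{4}, 3F2, upper = {-8, \frac{1}{4}, \frac{3}{4}}, lower = {\frac{1}{2}, 1}, C = -1. Verdict: terminating - no listed pattern fits, but -8 in the upper list cuts the series at k = 8; direct evaluation. Its exact value is -\frac{47559684310723}{140737488355328}.


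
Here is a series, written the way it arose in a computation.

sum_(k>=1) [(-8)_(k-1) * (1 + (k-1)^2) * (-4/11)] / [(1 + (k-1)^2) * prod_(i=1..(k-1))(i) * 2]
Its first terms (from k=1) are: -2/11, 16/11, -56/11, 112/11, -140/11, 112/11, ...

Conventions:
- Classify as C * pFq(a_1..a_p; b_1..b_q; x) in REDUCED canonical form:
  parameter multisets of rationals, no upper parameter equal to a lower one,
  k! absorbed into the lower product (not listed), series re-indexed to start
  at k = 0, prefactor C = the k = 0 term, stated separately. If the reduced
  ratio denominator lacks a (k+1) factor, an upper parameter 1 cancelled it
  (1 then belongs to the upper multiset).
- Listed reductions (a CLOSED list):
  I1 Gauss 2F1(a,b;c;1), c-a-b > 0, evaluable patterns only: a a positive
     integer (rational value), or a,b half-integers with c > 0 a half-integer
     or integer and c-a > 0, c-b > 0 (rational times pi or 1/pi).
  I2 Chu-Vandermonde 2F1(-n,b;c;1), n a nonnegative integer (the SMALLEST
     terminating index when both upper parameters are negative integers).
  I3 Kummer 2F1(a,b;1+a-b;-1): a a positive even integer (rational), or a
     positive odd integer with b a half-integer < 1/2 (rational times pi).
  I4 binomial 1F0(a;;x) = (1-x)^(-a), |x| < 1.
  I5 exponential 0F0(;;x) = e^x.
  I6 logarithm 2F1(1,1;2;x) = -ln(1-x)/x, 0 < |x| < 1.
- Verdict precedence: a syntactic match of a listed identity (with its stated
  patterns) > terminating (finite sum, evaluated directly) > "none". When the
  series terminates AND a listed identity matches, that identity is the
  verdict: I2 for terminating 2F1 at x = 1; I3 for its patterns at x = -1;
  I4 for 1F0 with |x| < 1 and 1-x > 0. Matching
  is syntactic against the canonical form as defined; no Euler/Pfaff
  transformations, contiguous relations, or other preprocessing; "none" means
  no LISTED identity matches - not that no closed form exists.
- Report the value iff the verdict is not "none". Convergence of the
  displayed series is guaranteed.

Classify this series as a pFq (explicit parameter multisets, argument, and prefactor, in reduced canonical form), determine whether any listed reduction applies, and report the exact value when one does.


First insight: from the first term -2/11: striking the common factor k^2 + 1 reduces the term (prefactor -2/11).
Term ratio: r(k) = 1 * (k-8) / [(k+1)] - rational in k, leading ratio 1; with t_0 = -2/11, classification follows.

Canonical form: C = -2/11 times 1F0 with upper {-8}, lower {-}, x = 1. Verdict: terminating - upper -8 stops the sum at k = 8; the 9 terms are added exactly. Exact value: 0.


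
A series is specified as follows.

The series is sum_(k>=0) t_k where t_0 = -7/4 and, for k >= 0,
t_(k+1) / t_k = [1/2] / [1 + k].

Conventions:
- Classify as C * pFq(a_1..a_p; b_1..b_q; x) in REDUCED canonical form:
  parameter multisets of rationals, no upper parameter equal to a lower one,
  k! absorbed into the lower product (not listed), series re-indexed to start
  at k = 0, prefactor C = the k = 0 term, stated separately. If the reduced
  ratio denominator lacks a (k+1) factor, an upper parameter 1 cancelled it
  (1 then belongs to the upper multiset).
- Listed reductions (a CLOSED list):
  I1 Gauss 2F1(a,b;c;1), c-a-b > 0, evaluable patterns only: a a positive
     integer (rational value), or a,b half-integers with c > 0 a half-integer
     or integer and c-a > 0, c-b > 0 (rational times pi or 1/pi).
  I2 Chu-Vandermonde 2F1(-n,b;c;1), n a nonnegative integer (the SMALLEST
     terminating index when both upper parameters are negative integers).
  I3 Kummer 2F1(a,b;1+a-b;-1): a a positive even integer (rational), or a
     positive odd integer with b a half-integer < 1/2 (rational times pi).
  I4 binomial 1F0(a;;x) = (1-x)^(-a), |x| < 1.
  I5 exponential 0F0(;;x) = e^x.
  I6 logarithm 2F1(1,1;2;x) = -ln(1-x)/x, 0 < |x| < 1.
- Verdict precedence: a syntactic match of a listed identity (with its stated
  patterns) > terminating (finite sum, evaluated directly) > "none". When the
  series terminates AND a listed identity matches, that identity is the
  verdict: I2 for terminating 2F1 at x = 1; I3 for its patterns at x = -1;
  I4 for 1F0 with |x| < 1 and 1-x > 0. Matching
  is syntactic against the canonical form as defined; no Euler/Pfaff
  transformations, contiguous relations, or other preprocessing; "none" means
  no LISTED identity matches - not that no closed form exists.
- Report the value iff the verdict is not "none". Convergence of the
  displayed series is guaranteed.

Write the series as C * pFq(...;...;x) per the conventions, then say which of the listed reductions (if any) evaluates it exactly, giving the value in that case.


Reduced: x = 1/2, 0F0, upper = {-}, lower = {-}, C = -7/4. Verdict: this is the I5 exponential reduction (the 0F0 exponential series at x = 1/2). Its exact value is (-7/4) * e^(1/2).

Structural cue: from the first term -7/4: factor the ratio over Q (prefactor -7/4): negated roots = parameters.
Ratio: r(k) = (1/2) * 1 / [(k+1)] - rational; roots negated = parameters, x = (1/2), C = -7/4.


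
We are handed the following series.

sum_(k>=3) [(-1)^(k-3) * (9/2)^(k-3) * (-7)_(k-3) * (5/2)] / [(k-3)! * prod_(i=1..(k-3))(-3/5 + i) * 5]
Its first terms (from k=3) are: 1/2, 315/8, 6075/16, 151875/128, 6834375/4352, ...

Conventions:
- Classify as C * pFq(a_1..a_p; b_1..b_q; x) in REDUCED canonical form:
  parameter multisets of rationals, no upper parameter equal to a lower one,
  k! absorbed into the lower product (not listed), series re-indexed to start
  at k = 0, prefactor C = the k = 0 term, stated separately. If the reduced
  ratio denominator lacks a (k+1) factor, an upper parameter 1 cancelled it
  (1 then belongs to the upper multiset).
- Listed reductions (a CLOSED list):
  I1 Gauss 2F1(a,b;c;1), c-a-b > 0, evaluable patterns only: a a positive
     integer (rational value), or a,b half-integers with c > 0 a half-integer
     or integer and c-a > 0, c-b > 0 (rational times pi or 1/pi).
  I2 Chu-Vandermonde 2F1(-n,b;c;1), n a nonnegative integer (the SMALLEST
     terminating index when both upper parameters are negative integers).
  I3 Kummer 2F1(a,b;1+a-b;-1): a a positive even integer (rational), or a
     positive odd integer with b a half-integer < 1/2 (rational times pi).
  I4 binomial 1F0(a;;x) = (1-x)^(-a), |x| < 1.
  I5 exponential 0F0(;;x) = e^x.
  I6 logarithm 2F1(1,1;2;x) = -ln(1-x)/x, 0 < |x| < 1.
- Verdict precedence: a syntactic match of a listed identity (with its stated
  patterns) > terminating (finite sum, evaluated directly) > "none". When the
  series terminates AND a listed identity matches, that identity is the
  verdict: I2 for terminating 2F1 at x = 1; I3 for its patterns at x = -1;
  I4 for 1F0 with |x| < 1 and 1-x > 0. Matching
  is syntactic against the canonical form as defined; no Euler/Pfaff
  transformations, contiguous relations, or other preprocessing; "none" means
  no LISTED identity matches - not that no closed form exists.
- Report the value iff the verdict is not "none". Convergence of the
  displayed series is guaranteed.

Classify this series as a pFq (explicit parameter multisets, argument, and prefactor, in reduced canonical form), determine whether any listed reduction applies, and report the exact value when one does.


The series (x = -9/2) is 1F1: upper {-7}, lower {2/5}, prefactor 1/2. Verdict: terminating - the sum ends at index 7 because -7 is a negative integer; exact evaluation follows. Exact value: 760877183989/171573248.

Structural cue: t_0 being 1/2, the (-1)^k factor (C = 1/2, x = -9/2) folds into the argument's sign.
Consecutive-term ratio: r(k) = (-9/2) * (k-7) / [(k+2/5) (k+1)] - rational in k, leading ratio (-9/2); with t_0 = 1/2, classification follows.


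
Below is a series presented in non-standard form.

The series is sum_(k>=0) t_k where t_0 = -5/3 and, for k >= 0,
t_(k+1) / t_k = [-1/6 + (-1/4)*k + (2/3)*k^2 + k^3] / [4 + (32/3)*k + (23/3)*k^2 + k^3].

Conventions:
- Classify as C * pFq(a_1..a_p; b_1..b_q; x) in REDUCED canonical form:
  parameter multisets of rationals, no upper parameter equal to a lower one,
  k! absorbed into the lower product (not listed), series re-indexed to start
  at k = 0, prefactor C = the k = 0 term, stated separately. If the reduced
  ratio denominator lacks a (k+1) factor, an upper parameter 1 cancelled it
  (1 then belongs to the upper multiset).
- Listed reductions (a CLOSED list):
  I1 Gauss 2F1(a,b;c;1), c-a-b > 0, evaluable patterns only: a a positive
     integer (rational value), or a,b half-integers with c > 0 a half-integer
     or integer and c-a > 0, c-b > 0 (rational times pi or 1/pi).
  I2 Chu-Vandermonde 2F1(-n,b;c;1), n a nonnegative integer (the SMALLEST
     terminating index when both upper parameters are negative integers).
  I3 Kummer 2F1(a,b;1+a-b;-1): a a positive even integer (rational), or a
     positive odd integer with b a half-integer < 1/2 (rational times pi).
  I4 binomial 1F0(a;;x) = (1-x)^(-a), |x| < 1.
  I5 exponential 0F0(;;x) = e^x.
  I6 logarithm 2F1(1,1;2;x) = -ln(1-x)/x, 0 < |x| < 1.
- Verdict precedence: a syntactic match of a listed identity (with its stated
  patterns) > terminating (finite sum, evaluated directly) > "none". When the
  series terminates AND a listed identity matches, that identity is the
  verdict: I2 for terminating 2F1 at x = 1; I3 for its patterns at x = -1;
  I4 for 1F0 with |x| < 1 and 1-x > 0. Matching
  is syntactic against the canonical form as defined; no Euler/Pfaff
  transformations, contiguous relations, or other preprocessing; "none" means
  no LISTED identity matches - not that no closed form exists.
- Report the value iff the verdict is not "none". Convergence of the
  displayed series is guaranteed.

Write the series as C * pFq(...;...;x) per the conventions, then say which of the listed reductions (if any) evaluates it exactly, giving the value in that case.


With C = -5/3: the canonical form is 2F1(-1/2, 1/2; 6; 1). Verdict: Gauss (I1, half-integer pattern) fires (x = 1; upper {-1/2, 1/2} half-integers, c = 6 in the evaluable pattern). Value: (-655360/130977) / pi.

First insight: with t_0 = -5/3, cancel k + 2/3 from the displayed ratio first; then prefactor -5/3.
Term ratio: r(k) = 1 * (k-1/2) (k+1/2) / [(k+6) (k+1)] - rational; roots negated = parameters, x = 1, C = -5/3.


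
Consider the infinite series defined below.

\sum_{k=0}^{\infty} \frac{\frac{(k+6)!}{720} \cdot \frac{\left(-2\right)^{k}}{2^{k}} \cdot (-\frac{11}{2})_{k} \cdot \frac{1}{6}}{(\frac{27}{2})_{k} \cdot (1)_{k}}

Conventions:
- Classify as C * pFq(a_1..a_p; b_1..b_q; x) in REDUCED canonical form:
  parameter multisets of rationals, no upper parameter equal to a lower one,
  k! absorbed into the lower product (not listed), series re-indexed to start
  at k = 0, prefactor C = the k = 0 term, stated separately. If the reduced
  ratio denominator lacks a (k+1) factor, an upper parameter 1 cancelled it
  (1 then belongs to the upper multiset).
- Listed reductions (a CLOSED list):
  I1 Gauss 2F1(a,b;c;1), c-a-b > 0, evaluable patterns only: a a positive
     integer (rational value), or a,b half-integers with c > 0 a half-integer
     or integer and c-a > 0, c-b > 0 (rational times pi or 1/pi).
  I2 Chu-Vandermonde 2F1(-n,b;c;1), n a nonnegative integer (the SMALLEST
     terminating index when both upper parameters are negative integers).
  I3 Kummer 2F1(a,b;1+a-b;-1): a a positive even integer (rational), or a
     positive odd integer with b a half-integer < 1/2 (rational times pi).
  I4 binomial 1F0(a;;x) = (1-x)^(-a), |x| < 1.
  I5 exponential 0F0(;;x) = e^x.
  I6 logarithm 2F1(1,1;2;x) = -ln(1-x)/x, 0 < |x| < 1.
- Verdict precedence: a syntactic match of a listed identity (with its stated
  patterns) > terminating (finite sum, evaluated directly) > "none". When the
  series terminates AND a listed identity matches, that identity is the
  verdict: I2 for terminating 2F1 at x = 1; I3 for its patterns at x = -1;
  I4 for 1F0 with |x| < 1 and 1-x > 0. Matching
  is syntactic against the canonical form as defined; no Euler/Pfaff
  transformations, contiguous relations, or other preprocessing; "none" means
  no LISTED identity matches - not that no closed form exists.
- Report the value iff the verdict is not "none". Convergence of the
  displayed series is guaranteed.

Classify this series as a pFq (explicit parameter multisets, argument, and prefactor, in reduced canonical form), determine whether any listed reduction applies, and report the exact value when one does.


Canonical form: C = \frac{1}{6} times 2F1 with upper {-\frac{11}{2}, 7}, lower {\frac{27}{2}}, x = -1. Verdict: the Kummer evaluation I3 matches (x = -1; c = \frac{27}{2} equals 1+a-b for upper {-\frac{11}{2}, 7}: listed pattern). Exact value: \frac{929553625}{1610612736} \cdot \pi.

Structural cue: t_0 being \frac{1}{6}, the factorial ratio (C = 1/6) (k+a-1)!/(a-1)! is a rising factorial (a)_k.
Term ratio: r(k) = -1 * (k-\frac{11}{2}) (k+7) / [(k+\frac{27}{2}) (k+1)] - rational in k. x = -1; t_0 = \frac{1}{6}; negate the roots.


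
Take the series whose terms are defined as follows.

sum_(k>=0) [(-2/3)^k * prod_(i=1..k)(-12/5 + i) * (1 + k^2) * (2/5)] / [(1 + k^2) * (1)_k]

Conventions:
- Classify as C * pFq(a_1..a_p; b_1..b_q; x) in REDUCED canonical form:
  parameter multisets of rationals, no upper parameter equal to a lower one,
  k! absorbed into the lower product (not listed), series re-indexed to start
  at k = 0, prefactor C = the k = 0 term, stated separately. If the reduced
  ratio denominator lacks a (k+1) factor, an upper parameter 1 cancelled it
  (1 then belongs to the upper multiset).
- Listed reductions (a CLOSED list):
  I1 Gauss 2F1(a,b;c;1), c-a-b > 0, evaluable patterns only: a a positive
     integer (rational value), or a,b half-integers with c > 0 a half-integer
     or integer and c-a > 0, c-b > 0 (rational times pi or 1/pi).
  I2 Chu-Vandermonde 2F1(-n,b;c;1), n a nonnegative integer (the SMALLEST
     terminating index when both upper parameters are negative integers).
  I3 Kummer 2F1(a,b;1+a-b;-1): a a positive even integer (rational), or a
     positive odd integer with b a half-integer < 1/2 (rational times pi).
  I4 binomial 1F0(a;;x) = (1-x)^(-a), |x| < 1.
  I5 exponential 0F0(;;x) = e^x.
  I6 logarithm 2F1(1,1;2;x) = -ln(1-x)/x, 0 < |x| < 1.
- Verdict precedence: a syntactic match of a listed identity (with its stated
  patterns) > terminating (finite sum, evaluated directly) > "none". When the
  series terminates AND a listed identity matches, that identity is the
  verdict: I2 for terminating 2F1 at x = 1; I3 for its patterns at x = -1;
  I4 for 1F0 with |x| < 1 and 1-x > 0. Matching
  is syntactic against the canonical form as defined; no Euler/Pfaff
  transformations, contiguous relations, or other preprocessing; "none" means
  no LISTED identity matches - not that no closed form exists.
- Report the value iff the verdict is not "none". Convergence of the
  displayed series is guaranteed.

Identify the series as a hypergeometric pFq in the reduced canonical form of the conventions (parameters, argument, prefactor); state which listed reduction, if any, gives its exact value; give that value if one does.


This is 2/5 * 1F0(-7/5; -; -2/3) in reduced canonical form. Verdict: the I4 binomial reduction matches (the 1F0 binomial series: exponent 7/5, x = -2/3). Sum: (2/5) * (5/3)^(7/5).

First insight: from the first term 2/5: the factor k^2 + 1 cancels (top and bottom), leaving C = 2/5.
Adjacent-term ratio: r(k) = (-2/3) * (k-7/5) / [(k+1)] - rational in k, leading ratio (-2/3); with t_0 = 2/5, classification follows.


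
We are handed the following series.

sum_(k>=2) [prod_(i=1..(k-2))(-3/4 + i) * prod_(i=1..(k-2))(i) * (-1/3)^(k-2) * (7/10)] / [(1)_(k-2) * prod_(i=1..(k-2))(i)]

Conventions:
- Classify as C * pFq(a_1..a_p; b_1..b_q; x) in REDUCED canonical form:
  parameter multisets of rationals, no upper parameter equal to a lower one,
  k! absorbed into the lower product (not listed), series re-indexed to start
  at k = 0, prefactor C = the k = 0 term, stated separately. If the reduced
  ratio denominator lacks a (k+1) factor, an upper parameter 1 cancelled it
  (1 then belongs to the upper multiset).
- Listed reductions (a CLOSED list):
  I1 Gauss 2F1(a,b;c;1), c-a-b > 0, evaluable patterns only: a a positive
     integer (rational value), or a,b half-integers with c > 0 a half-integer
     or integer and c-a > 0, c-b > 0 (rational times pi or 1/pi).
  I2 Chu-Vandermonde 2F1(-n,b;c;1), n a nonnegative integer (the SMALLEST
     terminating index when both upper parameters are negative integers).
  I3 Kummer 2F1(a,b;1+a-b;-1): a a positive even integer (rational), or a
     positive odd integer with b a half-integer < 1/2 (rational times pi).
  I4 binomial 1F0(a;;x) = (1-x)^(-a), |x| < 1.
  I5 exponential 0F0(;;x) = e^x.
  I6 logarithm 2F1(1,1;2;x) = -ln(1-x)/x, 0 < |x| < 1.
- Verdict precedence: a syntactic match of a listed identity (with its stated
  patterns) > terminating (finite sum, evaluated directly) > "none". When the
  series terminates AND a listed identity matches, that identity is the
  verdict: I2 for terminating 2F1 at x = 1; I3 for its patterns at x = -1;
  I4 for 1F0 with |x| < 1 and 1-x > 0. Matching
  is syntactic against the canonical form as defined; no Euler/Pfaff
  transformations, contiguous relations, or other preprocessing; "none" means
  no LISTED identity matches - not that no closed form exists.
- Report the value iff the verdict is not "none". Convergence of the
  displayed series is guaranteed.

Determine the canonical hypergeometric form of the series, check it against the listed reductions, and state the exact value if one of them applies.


Classification (C = 7/10): 1F0 with upper {1/4}, lower {-}, argument x = -1/3. Verdict: binomial (I4) matches (the 1F0 binomial series: exponent -1/4, x = -1/3). Value: (7/10) * (4/3)^(-1/4).

First insight: with t_0 = 7/10, the parameter 1 appears in both the upper and lower lists and cancels.
Adjacent-term ratio: r(k) = (-1/3) * (k+1/4) / [(k+1)] - poly over poly, x = (-1/3) from leading terms; C = 7/10 at k = 0.


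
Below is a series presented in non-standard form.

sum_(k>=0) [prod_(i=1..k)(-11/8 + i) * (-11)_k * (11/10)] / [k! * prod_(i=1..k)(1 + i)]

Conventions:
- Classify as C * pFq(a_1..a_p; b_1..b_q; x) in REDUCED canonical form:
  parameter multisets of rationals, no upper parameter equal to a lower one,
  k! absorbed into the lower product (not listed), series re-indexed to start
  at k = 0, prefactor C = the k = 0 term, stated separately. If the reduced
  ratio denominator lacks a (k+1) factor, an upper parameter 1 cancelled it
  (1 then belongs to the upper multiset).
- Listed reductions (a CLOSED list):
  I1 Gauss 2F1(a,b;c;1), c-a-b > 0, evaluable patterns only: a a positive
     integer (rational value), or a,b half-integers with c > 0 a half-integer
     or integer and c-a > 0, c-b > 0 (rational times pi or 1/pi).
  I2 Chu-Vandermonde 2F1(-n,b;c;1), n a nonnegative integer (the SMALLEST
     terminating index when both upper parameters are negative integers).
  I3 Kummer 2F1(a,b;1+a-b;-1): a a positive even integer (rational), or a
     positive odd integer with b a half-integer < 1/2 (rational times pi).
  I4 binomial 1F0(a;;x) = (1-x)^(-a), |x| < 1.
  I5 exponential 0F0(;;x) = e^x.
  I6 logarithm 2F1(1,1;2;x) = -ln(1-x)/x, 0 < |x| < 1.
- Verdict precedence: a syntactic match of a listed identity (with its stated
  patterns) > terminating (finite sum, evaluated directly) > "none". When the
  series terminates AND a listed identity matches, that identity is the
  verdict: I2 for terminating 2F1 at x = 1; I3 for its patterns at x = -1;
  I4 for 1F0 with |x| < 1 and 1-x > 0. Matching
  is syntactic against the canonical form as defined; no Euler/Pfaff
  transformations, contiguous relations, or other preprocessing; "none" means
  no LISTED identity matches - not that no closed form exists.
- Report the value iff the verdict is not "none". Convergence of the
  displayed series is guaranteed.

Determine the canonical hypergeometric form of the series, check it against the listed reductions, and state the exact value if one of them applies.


This is 11/10 * 2F1(-11, -3/8; 2; 1) in reduced canonical form. Verdict: the Chu-Vandermonde identity I2 matches (terminating 2F1 at x = 1 with n = 11, b = -3/8, c = 2). Hence: 41053715802099/17592186044416.

Structural cue: with t_0 = 11/10, the lower running product (C = 11/10) is a rising factorial.
Adjacent-term ratio: r(k) = 1 * (k-11) (k-3/8) / [(k+2) (k+1)] ; factor over Q: parameters, x = 1, and C = 11/10.


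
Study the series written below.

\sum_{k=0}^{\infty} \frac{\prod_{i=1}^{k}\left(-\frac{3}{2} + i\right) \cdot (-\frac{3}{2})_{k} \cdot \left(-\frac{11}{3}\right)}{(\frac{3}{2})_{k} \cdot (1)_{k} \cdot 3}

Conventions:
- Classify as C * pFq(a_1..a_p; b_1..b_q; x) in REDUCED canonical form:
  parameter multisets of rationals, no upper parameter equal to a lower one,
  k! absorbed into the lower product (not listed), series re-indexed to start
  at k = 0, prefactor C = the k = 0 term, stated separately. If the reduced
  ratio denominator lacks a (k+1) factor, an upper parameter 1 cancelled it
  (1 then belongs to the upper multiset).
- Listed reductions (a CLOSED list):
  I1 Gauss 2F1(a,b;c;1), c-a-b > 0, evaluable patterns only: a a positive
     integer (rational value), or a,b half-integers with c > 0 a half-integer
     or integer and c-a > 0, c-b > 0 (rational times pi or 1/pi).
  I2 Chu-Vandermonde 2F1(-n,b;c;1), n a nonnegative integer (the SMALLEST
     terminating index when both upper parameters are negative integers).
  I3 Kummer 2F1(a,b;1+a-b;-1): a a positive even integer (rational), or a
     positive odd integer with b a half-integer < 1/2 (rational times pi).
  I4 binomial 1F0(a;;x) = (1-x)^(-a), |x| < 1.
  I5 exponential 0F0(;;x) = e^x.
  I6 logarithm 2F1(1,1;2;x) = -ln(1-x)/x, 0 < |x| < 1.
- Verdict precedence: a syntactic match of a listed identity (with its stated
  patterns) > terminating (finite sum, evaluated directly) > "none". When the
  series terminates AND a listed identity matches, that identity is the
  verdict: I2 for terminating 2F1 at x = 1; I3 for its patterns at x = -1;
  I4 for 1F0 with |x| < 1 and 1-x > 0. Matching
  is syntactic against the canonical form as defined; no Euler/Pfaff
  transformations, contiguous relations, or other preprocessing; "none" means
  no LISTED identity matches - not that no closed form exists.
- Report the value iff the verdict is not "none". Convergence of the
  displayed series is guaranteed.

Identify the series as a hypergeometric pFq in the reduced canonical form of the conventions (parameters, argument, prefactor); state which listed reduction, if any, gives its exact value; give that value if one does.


Key step: with t_0 = -\frac{11}{9}, the running product (prefactor -11/9) telescopes to a rising factorial.
Term ratio: r(k) = 1 * (k-\frac{3}{2}) (k-\frac{1}{2}) / [(k+\frac{3}{2}) (k+1)] ; factor over Q: parameters, x = 1, and C = -\frac{11}{9}.

Reduced: x = 1, 2F1, upper = {-\frac{3}{2}, -\frac{1}{2}}, lower = {\frac{3}{2}}, C = -\frac{11}{9}. Verdict: this is Gauss (I1, half-integer pattern) (x = 1; upper {-\frac{3}{2}, -\frac{1}{2}} half-integers, c = \frac{3}{2} in the evaluable pattern). Sum: \left(-\frac{55}{96}\right) \cdot \pi.


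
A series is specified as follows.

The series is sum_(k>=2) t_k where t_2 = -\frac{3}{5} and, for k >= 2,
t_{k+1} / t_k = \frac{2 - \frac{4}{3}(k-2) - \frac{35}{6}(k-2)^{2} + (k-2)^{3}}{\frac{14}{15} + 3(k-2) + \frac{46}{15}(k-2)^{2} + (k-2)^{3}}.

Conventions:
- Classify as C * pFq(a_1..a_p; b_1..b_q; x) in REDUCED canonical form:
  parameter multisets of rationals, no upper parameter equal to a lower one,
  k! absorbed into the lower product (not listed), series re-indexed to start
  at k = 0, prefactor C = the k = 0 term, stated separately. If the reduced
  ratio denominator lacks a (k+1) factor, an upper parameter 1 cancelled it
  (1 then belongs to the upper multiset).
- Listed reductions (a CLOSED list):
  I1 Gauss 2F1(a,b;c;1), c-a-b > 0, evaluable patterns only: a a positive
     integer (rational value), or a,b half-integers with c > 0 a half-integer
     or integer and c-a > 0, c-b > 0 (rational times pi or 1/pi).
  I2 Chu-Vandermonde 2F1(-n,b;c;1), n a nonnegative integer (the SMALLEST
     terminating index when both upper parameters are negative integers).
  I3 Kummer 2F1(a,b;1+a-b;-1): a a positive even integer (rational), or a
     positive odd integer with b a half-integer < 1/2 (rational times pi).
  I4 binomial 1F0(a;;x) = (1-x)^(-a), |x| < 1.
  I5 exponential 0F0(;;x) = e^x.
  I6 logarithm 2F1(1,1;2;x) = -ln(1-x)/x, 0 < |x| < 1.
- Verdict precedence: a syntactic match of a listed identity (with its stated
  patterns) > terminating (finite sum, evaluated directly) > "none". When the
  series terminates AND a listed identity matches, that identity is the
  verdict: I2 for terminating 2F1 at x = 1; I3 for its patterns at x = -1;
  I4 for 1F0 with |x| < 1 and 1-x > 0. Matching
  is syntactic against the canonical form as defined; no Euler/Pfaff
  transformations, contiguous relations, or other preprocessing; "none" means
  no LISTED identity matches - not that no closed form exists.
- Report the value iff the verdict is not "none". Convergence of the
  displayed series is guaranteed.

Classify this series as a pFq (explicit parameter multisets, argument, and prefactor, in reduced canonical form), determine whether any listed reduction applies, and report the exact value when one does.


Reduced: x = 1, 2F1, upper = {-6, -\frac{1}{2}}, lower = {\frac{7}{5}}, C = -\frac{3}{5}. Verdict: Vandermonde's identity (I2) matches (terminating 2F1 at x = 1 with n = 6, b = -1/2, c = \frac{7}{5}). Exact value: -\frac{68041337}{45957120}.

Key step: x = 1 and factor the ratio over Q (C = -3/5, x = 1): negated roots = parameters.
Adjacent-term ratio: r(k) = 1 * (k-6) (k-\frac{1}{2}) / [(k+\frac{7}{5}) (k+1)] - rational; roots negated = parameters, x = 1, C = -\frac{3}{5}.


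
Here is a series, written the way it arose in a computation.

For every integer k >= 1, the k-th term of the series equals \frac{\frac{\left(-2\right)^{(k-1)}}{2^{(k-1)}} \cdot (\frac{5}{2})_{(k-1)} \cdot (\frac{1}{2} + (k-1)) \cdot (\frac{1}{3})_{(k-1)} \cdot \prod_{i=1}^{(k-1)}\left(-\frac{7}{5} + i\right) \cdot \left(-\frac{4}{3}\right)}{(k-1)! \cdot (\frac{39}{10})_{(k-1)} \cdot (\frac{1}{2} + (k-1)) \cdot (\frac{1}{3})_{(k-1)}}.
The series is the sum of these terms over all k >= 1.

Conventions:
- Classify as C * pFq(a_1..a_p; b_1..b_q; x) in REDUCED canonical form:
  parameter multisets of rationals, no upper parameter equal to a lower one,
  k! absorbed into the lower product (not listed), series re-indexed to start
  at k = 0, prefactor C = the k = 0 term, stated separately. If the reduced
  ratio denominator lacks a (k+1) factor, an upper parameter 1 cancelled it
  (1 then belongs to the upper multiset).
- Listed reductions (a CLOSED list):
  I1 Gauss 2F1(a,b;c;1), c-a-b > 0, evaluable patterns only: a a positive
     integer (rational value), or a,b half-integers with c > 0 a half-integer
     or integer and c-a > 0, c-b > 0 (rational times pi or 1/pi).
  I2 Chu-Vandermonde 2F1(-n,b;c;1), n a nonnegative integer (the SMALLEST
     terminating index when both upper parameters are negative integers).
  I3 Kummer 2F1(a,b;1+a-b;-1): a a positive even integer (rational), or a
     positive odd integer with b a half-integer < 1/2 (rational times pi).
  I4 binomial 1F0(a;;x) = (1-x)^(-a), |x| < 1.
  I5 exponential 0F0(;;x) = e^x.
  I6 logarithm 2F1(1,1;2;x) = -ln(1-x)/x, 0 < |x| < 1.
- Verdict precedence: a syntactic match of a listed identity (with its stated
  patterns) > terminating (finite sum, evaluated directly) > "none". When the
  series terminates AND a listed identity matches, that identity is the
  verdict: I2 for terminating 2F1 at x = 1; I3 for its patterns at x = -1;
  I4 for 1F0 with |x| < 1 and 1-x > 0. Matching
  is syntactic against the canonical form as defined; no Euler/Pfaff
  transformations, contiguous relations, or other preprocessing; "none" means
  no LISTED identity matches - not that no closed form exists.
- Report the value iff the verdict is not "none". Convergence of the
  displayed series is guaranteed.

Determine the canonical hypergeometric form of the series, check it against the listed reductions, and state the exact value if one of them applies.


The series (x = -1) is 2F1: upper {-\frac{2}{5}, \frac{5}{2}}, lower {\frac{39}{10}}, prefactor -\frac{4}{3}. Verdict: none here - no I1-I6 shape fits x = -1 with lower {\frac{39}{10}}.

Key step: with t_0 = -\frac{4}{3}, k + 1/2 divides numerator and denominator alike; C = -4/3 after cancelling.
Step ratio: r(k) = -1 * (k-\frac{2}{5}) (k+\frac{5}{2}) / [(k+\frac{39}{10}) (k+1)] - rational in k, leading ratio -1; with t_0 = -\frac{4}{3}, classification follows.


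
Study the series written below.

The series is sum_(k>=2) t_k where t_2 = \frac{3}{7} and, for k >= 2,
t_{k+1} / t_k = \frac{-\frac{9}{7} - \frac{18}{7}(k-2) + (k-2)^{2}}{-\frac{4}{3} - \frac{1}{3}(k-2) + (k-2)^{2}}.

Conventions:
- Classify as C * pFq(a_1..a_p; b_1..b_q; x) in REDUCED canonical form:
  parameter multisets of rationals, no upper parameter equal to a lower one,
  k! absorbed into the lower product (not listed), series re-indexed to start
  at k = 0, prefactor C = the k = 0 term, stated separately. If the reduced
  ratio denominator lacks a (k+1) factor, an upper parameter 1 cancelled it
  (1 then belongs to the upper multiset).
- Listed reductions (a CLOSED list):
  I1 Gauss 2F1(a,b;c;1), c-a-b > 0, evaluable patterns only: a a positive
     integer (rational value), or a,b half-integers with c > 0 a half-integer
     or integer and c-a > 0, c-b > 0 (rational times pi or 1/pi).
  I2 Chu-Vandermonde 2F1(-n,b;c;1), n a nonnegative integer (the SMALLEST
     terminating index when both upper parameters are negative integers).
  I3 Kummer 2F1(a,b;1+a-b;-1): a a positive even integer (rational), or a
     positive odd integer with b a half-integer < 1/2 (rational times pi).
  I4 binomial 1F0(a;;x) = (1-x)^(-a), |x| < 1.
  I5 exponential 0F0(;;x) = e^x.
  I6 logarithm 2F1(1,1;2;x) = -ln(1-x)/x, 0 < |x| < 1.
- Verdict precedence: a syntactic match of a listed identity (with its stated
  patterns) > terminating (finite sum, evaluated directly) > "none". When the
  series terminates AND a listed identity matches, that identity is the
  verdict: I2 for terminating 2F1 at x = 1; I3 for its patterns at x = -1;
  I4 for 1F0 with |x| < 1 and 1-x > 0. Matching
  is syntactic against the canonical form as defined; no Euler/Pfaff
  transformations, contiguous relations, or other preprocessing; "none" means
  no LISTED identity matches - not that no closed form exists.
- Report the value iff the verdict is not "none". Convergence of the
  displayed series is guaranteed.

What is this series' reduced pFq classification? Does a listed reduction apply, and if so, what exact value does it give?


Prefactor \frac{3}{7}, argument 1: 2F1 with upper {-3, \frac{3}{7}} over lower {-\frac{4}{3}}. Verdict (x = 1): Vandermonde's identity (I2) applies (terminating 2F1 at x = 1 with n = 3, b = 3/7, c = -\frac{4}{3}). Sum: \frac{1110}{2401}.

Key step: with t_0 = \frac{3}{7}, factor the ratio over Q (C = 3/7, x = 1): negated roots = parameters.
Step ratio: r(k) = 1 * (k-3) (k+\frac{3}{7}) / [(k-\frac{4}{3}) (k+1)] - rational in k. x = 1; t_0 = \frac{3}{7}; negate the roots.


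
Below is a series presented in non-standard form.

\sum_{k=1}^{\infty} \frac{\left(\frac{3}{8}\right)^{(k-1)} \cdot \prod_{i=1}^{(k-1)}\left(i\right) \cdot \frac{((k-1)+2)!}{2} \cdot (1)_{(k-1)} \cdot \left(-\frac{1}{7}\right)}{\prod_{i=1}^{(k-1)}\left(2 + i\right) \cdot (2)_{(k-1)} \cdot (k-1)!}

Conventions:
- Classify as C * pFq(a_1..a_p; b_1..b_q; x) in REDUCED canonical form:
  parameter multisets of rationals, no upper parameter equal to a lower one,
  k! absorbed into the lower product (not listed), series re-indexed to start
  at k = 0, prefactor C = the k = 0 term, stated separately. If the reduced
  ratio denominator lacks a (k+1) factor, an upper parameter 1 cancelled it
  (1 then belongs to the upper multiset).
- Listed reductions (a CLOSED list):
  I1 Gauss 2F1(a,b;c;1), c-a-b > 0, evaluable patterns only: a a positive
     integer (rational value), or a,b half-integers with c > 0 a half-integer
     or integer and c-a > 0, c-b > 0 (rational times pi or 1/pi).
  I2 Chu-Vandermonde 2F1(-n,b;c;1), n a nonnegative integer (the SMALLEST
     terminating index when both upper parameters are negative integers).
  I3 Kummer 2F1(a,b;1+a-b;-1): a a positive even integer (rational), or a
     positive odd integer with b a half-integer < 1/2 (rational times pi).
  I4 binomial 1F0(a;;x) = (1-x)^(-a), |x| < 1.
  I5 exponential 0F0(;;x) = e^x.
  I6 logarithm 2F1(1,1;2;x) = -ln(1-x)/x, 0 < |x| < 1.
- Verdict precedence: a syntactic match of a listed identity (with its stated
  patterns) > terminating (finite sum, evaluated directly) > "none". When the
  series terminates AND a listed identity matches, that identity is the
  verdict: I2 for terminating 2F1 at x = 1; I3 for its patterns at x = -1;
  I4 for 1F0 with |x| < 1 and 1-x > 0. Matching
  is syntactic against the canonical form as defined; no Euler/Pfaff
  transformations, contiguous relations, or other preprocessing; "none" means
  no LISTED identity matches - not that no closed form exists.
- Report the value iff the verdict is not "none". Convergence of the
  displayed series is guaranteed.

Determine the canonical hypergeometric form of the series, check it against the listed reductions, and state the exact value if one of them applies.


x = \frac{3}{8} here; the reduced form reads 2F1, upper {1, 1}, lower {2}, C = -\frac{1}{7}. Verdict: the I6 logarithm reduction applies (the logarithm: parameters (1,1;2), x = \frac{3}{8}). Sum: \frac{8}{21} \cdot \ln\left(\frac{5}{8}\right).

The tell: from the first term -\frac{1}{7}: the running product (C = -1/7, x = 3/8) telescopes to a rising factorial.
Step ratio: r(k) = \frac{3}{8} * (k+1) (k+1) / [(k+2) (k+1)] - poly over poly, x = \frac{3}{8} from leading terms; C = -\frac{1}{7} at k = 0.


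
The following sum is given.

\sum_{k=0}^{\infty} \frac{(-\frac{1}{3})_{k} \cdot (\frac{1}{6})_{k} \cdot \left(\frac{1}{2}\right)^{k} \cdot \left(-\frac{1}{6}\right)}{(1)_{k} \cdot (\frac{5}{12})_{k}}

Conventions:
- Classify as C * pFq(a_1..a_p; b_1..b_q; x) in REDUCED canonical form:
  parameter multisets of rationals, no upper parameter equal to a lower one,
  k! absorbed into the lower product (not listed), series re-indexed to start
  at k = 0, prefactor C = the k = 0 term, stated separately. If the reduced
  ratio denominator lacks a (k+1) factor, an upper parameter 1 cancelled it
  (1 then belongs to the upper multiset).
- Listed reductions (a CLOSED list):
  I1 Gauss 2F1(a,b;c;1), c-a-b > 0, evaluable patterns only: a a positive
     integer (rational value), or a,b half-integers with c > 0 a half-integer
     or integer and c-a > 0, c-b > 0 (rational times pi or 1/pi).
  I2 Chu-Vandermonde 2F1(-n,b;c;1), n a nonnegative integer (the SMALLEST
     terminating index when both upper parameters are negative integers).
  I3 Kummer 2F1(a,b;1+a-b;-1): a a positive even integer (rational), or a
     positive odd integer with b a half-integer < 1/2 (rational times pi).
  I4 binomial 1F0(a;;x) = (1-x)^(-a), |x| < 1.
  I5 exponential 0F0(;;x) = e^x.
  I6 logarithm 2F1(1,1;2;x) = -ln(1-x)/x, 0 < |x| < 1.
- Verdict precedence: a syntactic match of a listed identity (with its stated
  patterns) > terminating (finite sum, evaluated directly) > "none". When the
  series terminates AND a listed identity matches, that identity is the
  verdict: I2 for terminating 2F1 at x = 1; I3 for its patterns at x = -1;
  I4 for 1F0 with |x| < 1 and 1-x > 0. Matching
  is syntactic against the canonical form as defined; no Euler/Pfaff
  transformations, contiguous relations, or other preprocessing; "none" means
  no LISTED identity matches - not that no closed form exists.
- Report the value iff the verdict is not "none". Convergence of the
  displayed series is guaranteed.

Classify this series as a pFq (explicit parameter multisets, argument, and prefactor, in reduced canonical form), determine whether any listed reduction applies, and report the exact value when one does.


Prefactor -\frac{1}{6}, argument \frac{1}{2}: 2F1 with upper {-\frac{1}{3}, \frac{1}{6}} over lower {\frac{5}{12}}. Verdict: none - this 2F1 at x = \frac{1}{2} matches no listed pattern, and upper {-\frac{1}{3}, \frac{1}{6}} holds no stopper.

Key observation: from the first term -\frac{1}{6}: (1)_k (prefactor -1/6) is k! itself.
Step ratio: r(k) = \frac{1}{2} * (k-\frac{1}{3}) (k+\frac{1}{6}) / [(k+\frac{5}{12}) (k+1)] - rational; roots negated = parameters, x = \frac{1}{2}, C = -\frac{1}{6}.


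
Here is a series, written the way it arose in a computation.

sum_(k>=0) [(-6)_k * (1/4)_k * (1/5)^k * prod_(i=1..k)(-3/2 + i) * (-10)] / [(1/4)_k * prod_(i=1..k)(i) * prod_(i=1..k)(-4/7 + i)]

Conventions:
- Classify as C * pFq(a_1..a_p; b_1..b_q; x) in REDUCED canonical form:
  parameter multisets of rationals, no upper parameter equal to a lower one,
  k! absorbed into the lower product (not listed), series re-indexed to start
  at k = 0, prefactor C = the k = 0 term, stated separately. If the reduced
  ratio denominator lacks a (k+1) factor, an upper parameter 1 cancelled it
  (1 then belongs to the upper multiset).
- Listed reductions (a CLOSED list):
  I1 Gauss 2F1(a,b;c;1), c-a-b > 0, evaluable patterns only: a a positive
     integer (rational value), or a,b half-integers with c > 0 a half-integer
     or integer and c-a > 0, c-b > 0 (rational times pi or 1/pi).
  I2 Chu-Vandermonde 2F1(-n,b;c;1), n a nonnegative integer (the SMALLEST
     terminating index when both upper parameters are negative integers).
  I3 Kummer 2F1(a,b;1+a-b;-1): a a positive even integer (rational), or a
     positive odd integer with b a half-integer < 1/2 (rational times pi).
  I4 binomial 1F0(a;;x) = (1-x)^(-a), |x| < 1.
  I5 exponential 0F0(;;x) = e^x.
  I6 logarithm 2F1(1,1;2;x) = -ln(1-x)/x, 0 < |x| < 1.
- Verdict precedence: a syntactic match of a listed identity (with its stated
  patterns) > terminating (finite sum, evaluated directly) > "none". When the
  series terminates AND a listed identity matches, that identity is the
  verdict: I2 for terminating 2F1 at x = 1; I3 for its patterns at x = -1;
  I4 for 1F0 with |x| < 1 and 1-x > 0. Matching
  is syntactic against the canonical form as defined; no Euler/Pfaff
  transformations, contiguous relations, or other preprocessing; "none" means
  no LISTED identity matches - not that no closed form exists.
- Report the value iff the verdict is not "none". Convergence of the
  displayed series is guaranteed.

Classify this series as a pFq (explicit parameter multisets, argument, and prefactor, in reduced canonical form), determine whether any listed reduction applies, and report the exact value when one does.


Prefactor -10, argument 1/5: 2F1 with upper {-6, -1/2} over lower {3/7}. Verdict: terminating - no listed pattern fits, but -6 in the upper list cuts the series at k = 6; direct evaluation. Its exact value is -702098961611/32041600000.

Structural cue: t_0 = -10 here, and the lower running product (prefactor -10) is a rising factorial.
Step ratio: r(k) = (1/5) * (k-6) (k-1/2) / [(k+3/7) (k+1)] - rational in k, leading ratio (1/5); with t_0 = -10, classification follows.
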